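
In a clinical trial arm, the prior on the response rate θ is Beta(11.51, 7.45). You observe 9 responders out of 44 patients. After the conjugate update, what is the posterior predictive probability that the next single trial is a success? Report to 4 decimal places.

0.3258

The Beta prior is conjugate to a Binomial/Bernoulli likelihood; the update adds successes to α and failures to β.
Posterior: Beta(α+k, β+n−k) = Beta(11.51+9, 7.45+35) = Beta(20.51, 42.45).
For a single future Bernoulli trial, P(success | data) = α/(α+β) = 0.3258.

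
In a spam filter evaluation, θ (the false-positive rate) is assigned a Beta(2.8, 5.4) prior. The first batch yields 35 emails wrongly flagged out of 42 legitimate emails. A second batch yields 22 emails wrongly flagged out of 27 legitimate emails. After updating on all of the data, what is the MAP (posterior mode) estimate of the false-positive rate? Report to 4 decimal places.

The Beta prior is conjugate to a Binomial/Bernoulli likelihood; the update adds successes to α and failures to β.
After batch 1: Beta(2.8+35, 5.4+7) = Beta(37.8, 12.4).
After batch 2: Beta(37.8+22, 12.4+5) = Beta(59.8, 17.4).
Mode of Beta(a,b) for a,b>1 is (a−1)/(a+b−2) = 58.8/75.2 = 0.7819.

0.7819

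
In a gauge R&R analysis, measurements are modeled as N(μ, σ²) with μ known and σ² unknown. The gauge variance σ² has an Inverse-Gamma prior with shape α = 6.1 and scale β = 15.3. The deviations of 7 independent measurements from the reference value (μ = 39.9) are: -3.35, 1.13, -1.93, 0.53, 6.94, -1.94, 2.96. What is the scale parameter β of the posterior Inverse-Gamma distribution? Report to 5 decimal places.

53.89700

With known mean μ and an Inverse-Gamma(α, β) prior on σ², the Normal likelihood is conjugate: posterior is Inv-Gamma(α + n/2, β + Σ(xᵢ−μ)²/2).
Σ(xᵢ−μ)² = (-3.35)² + (1.13)² + (-1.93)² + (0.53)² + (6.94)² + (-1.94)² + (2.96)² = 77.1940.
Posterior: Inv-Gamma(6.1 + 7/2, 15.3 + 77.1940/2) = Inv-Gamma(9.60, 53.89700).
Posterior β = 53.89700.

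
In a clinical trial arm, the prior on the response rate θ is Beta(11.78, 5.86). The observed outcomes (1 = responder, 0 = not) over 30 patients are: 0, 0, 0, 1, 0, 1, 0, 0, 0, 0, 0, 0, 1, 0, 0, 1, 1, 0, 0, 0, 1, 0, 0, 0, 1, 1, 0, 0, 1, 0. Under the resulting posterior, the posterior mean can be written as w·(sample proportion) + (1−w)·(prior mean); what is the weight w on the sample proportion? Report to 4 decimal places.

0.6297

The Beta prior is conjugate to a Binomial/Bernoulli likelihood; the update adds successes to α and failures to β.
Posterior mean = (α₀+k)/(α₀+β₀+n) = [n/(α₀+β₀+n)]·(k/n) + [(α₀+β₀)/(α₀+β₀+n)]·α₀/(α₀+β₀), so only n and the prior enter the weight.
The weight on the data is w = n/(α₀+β₀+n) = 30/(11.78+5.86+30) = 30/47.64 = 0.6297.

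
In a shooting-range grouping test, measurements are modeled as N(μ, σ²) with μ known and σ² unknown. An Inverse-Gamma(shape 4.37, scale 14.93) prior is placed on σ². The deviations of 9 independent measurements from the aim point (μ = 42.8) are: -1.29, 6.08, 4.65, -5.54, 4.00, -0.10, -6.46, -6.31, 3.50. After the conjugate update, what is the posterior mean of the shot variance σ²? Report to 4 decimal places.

14.6514

With known mean μ and an Inverse-Gamma(α, β) prior on σ², the Normal likelihood is conjugate: posterior is Inv-Gamma(α + n/2, β + Σ(xᵢ−μ)²/2).
Σ(xᵢ−μ)² = (-1.29)² + (6.08)² + (4.65)² + (-5.54)² + (4.00)² + (-0.10)² + (-6.46)² + (-6.31)² + (3.50)² = 200.7523.
Posterior: Inv-Gamma(4.37 + 9/2, 14.93 + 200.7523/2) = Inv-Gamma(8.87, 115.30615).
E[σ²|data] = β/(α−1) = 115.30615/7.87 = 14.6514.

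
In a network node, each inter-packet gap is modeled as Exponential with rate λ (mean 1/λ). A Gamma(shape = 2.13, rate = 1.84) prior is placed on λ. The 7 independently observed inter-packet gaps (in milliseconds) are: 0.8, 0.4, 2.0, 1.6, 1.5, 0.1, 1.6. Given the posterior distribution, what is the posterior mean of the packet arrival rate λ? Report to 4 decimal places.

0.9278

With a Gamma(shape α, rate β) prior on the exponential rate λ, the posterior after n observations with total T = Σxᵢ is Gamma(α+n, β+T).
Sum of observations T = 8.0 milliseconds; n = 7.
Posterior: Gamma(2.13+7, 1.84+8.0) = Gamma(9.13, 9.84).
Posterior mean of λ = α/β = 9.13/9.84 = 0.9278.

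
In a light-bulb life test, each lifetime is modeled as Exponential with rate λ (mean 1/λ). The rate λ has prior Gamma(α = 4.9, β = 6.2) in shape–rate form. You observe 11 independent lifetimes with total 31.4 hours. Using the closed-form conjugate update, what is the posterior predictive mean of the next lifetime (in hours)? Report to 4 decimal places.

2.5235

With a Gamma(shape α, rate β) prior on the exponential rate λ, the posterior after n observations with total T = Σxᵢ is Gamma(α+n, β+T).
Posterior: Gamma(4.9+11, 6.2+31.4) = Gamma(15.9, 37.6).
The predictive distribution for the next observation is Lomax; its mean is β/(α−1) = 37.6/14.9 = 2.5235.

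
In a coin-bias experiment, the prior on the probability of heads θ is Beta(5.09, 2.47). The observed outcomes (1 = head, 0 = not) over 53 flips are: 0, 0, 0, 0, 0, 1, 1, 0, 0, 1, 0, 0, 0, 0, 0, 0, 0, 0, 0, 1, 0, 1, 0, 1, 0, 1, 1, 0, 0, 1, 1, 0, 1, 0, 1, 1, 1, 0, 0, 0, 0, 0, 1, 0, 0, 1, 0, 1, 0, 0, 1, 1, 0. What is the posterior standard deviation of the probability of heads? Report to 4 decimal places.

The Beta prior is conjugate to a Binomial/Bernoulli likelihood; the update adds successes to α and failures to β.
Posterior: Beta(α+k, β+n−k) = Beta(5.09+19, 2.47+34) = Beta(24.09, 36.47).
Var = αβ/((α+β)²(α+β+1)) = 24.09·36.47/(60.56²·61.56) = 0.00389137; SD = √0.00389137 = 0.0624.

0.0624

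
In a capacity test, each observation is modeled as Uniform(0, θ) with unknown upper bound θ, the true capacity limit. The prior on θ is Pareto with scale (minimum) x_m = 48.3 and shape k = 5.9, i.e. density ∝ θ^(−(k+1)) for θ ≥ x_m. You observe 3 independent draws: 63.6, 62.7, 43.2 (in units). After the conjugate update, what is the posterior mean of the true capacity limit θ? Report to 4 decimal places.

A Pareto(scale x_m, shape k) prior on the upper bound θ of Uniform(0, θ) is conjugate: posterior is Pareto(max(x_m, max xᵢ), k + n).
Sample maximum = 63.6; prior scale x_m = 48.3 → posterior scale = max = 63.6.
Posterior shape = 5.9 + 3 = 8.9.
E[θ|data] = k·x_m/(k−1) = 8.9·63.6/7.9 = 71.6506.

71.6506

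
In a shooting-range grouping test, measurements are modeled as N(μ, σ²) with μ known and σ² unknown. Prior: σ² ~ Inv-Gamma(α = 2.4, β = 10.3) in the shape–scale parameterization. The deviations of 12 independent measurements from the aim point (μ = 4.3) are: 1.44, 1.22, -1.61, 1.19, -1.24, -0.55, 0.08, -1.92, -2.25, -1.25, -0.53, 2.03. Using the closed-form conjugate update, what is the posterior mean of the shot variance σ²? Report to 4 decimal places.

With known mean μ and an Inverse-Gamma(α, β) prior on σ², the Normal likelihood is conjugate: posterior is Inv-Gamma(α + n/2, β + Σ(xᵢ−μ)²/2).
Σ(xᵢ−μ)² = (1.44)² + (1.22)² + (-1.61)² + (1.19)² + (-1.24)² + (-0.55)² + (0.08)² + (-1.92)² + (-2.25)² + (-1.25)² + (-0.53)² + (2.03)² = 24.1299.
Posterior: Inv-Gamma(2.4 + 12/2, 10.3 + 24.1299/2) = Inv-Gamma(8.40, 22.36495).
E[σ²|data] = β/(α−1) = 22.36495/7.40 = 3.0223.

3.0223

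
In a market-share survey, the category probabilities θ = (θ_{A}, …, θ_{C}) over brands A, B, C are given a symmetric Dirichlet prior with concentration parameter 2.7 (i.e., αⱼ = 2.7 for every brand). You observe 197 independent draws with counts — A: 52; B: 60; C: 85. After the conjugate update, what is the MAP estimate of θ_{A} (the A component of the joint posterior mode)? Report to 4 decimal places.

0.2657

The Dirichlet prior is conjugate to the Multinomial likelihood: each posterior αⱼ = prior αⱼ + observed count nⱼ.
Posterior concentration: (54.7, 62.7, 87.7), total = 205.1.
Joint mode component: (α_{A}−1)/(Σα−K) = 53.7/202.1 = 0.2657.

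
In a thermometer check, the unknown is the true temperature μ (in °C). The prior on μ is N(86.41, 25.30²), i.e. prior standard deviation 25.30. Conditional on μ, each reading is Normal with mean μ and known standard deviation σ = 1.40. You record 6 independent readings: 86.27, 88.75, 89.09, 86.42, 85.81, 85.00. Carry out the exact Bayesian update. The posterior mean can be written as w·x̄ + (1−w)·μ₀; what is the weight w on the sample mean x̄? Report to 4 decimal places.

For Normal data with known variance σ², a Normal(μ₀, σ₀²) prior on μ is conjugate. Posterior precision = 1/σ₀² + n/σ²; posterior mean is the precision-weighted average of μ₀ and x̄.
σ₀² = 25.30² = 640.09, σ² = 1.40² = 1.96. Prior precision 1/σ₀² = 1/640.09; data precision n/σ² = 6/1.96.
w = (n/σ²)/(1/σ₀² + n/σ²) = n·σ₀²/(σ² + n·σ₀²) = 6·640.09/(1.96 + 6·640.09) = 3840.54/3842.5 = 0.9995.

0.9995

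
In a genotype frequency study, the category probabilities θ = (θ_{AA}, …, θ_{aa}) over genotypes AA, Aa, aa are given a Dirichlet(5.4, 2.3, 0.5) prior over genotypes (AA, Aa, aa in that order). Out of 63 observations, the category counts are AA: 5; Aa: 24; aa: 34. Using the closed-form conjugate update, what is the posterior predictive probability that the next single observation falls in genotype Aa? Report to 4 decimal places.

The Dirichlet prior is conjugate to the Multinomial likelihood: each posterior αⱼ = prior αⱼ + observed count nⱼ.
Posterior concentration: (10.4, 26.3, 34.5), total = 71.2.
P(next = Aa | data) = α_{Aa}/Σα = 0.3694.

0.3694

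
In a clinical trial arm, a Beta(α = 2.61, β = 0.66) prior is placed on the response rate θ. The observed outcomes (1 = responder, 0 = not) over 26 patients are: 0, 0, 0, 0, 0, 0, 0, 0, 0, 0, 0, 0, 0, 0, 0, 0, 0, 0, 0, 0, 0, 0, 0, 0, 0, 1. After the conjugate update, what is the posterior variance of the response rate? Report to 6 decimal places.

The Beta prior is conjugate to a Binomial/Bernoulli likelihood; the update adds successes to α and failures to β.
Posterior: Beta(α+k, β+n−k) = Beta(2.61+1, 0.66+25) = Beta(3.61, 25.66).
Var = αβ/((α+β)²(α+β+1)) = 3.61·25.66/(29.27²·30.27) = 0.003572.

0.003572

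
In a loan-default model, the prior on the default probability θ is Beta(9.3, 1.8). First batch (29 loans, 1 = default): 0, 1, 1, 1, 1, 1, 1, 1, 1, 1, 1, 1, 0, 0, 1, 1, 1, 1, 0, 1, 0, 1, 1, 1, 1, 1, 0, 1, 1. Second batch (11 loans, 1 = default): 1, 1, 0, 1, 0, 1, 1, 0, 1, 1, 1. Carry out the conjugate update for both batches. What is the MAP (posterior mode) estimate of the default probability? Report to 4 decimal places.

The Beta prior is conjugate to a Binomial/Bernoulli likelihood; the update adds successes to α and failures to β.
After batch 1: Beta(9.3+23, 1.8+6) = Beta(32.3, 7.8).
After batch 2: Beta(32.3+8, 7.8+3) = Beta(40.3, 10.8).
Mode of Beta(a,b) for a,b>1 is (a−1)/(a+b−2) = 39.3/49.1 = 0.8004.

0.8004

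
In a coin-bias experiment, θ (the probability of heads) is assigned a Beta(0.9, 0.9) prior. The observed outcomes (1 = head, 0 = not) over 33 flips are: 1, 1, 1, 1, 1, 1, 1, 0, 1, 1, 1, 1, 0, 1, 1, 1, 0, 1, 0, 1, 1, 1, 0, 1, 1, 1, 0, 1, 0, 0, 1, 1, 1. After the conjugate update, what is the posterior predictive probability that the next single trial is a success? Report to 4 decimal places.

0.7443

The Beta prior is conjugate to a Binomial/Bernoulli likelihood; the update adds successes to α and failures to β.
Posterior: Beta(α+k, β+n−k) = Beta(0.9+25, 0.9+8) = Beta(25.9, 8.9).
For a single future Bernoulli trial, P(success | data) = α/(α+β) = 0.7443.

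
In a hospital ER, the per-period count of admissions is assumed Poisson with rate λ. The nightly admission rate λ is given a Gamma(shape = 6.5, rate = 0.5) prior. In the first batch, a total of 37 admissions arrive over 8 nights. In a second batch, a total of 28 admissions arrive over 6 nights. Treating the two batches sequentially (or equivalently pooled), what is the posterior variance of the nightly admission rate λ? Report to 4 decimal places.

With a Gamma(shape α, rate β) prior, the Poisson likelihood is conjugate: the posterior is Gamma(α + ΣXᵢ, β + n).
After batch 1: Gamma(α+S, β+n) = Gamma(6.5+37, 0.5+8) = Gamma(43.5, 8.5).
After batch 2: Gamma(α+S, β+n) = Gamma(43.5+28, 8.5+6) = Gamma(71.5, 14.5).
Var = α/β² = 71.5/14.5² = 0.3401.

0.3401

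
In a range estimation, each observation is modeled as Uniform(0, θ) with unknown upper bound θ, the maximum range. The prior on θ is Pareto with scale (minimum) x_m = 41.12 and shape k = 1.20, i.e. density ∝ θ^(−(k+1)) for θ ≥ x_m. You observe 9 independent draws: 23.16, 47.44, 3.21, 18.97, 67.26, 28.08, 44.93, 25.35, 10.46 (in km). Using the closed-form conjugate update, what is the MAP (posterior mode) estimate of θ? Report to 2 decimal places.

67.26

A Pareto(scale x_m, shape k) prior on the upper bound θ of Uniform(0, θ) is conjugate: posterior is Pareto(max(x_m, max xᵢ), k + n).
Sample maximum = 67.26; prior scale x_m = 41.12 → posterior scale = max = 67.26.
Posterior shape = 1.20 + 9 = 10.20.
The Pareto density is decreasing on [x_m, ∞), so the mode is x_m = 67.26.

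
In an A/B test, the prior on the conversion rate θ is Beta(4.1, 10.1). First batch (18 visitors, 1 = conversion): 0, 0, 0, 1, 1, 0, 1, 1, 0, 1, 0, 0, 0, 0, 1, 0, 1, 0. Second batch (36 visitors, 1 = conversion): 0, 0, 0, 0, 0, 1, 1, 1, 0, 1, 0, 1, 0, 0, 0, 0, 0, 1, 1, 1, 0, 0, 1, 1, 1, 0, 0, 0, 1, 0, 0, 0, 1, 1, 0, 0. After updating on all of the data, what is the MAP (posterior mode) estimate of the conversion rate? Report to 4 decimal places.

0.3640

The Beta prior is conjugate to a Binomial/Bernoulli likelihood; the update adds successes to α and failures to β.
After batch 1: Beta(4.1+7, 10.1+11) = Beta(11.1, 21.1).
After batch 2: Beta(11.1+14, 21.1+22) = Beta(25.1, 43.1).
Mode of Beta(a,b) for a,b>1 is (a−1)/(a+b−2) = 24.1/66.2 = 0.3640.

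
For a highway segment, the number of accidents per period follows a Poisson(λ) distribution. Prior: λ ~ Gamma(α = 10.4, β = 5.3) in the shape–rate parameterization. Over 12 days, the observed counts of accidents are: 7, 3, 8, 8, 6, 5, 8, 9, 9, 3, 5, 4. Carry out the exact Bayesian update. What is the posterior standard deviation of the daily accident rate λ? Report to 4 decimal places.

0.5342

With a Gamma(shape α, rate β) prior, the Poisson likelihood is conjugate: the posterior is Gamma(α + ΣXᵢ, β + n).
Sum of counts S = 75 over n = 12 days.
Posterior: Gamma(α+S, β+n) = Gamma(10.4+75, 5.3+12) = Gamma(85.4, 17.3).
SD = √α/β = √85.4/17.3 = 0.5342.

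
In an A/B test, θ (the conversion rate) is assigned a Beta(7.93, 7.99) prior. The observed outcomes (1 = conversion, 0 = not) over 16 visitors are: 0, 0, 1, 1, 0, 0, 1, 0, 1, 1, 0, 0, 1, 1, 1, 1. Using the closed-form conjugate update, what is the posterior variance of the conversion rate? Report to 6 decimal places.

The Beta prior is conjugate to a Binomial/Bernoulli likelihood; the update adds successes to α and failures to β.
Posterior: Beta(α+k, β+n−k) = Beta(7.93+9, 7.99+7) = Beta(16.93, 14.99).
Var = αβ/((α+β)²(α+β+1)) = 16.93·14.99/(31.92²·32.92) = 0.007566.

0.007566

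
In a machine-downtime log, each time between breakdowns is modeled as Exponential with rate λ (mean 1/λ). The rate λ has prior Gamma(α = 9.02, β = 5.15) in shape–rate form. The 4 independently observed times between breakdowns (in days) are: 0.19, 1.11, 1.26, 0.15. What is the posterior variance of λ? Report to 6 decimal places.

With a Gamma(shape α, rate β) prior on the exponential rate λ, the posterior after n observations with total T = Σxᵢ is Gamma(α+n, β+T).
Sum of observations T = 2.71 days; n = 4.
Posterior: Gamma(9.02+4, 5.15+2.71) = Gamma(13.02, 7.86).
Var = α/β² = 0.210749.

0.210749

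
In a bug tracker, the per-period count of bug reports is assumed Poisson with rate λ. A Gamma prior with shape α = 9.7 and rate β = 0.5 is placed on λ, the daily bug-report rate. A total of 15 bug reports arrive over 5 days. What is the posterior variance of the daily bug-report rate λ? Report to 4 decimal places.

With a Gamma(shape α, rate β) prior, the Poisson likelihood is conjugate: the posterior is Gamma(α + ΣXᵢ, β + n).
Posterior: Gamma(α+S, β+n) = Gamma(9.7+15, 0.5+5) = Gamma(24.7, 5.5).
Var = α/β² = 24.7/5.5² = 0.8165.

0.8165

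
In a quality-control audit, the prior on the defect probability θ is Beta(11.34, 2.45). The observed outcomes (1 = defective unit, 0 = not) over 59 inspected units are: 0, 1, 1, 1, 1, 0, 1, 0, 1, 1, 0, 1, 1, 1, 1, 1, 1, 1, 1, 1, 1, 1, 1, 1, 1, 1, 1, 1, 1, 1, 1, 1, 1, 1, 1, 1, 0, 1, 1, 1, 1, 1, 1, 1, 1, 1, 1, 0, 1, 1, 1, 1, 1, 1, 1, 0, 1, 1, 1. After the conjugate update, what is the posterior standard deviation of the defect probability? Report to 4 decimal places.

0.0391

The Beta prior is conjugate to a Binomial/Bernoulli likelihood; the update adds successes to α and failures to β.
Posterior: Beta(α+k, β+n−k) = Beta(11.34+52, 2.45+7) = Beta(63.34, 9.45).
Var = αβ/((α+β)²(α+β+1)) = 63.34·9.45/(72.79²·73.79) = 0.00153098; SD = √0.00153098 = 0.0391.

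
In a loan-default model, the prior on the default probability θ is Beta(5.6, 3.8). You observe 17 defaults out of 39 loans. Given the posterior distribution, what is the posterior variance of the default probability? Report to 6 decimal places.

The Beta prior is conjugate to a Binomial/Bernoulli likelihood; the update adds successes to α and failures to β.
Posterior: Beta(α+k, β+n−k) = Beta(5.6+17, 3.8+22) = Beta(22.6, 25.8).
Var = αβ/((α+β)²(α+β+1)) = 22.6·25.8/(48.4²·49.4) = 0.005039.

0.005039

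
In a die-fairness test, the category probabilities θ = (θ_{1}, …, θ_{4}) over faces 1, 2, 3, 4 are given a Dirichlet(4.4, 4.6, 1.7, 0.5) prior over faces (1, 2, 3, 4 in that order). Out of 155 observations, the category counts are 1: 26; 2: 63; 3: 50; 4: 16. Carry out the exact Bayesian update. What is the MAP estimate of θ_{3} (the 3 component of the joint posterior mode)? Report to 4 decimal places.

The Dirichlet prior is conjugate to the Multinomial likelihood: each posterior αⱼ = prior αⱼ + observed count nⱼ.
Posterior concentration: (30.4, 67.6, 51.7, 16.5), total = 166.2.
Joint mode component: (α_{3}−1)/(Σα−K) = 50.7/162.2 = 0.3126.

0.3126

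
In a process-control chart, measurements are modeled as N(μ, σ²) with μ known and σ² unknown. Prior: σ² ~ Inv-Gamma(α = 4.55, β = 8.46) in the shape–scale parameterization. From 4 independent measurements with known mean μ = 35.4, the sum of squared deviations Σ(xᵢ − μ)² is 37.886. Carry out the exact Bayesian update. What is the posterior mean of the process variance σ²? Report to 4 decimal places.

4.9375

With known mean μ and an Inverse-Gamma(α, β) prior on σ², the Normal likelihood is conjugate: posterior is Inv-Gamma(α + n/2, β + Σ(xᵢ−μ)²/2).
Posterior: Inv-Gamma(4.55 + 4/2, 8.46 + 37.886/2) = Inv-Gamma(6.55, 27.4030).
E[σ²|data] = β/(α−1) = 27.4030/5.55 = 4.9375.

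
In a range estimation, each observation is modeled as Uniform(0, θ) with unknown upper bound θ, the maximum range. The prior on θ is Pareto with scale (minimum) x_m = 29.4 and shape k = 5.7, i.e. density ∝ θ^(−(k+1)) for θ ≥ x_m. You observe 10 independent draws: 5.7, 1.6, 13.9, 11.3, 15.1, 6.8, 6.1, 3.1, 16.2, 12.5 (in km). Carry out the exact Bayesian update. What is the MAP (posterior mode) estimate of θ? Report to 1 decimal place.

29.4

A Pareto(scale x_m, shape k) prior on the upper bound θ of Uniform(0, θ) is conjugate: posterior is Pareto(max(x_m, max xᵢ), k + n).
Sample maximum = 16.2; prior scale x_m = 29.4 → posterior scale = max = 29.4.
Posterior shape = 5.7 + 10 = 15.7.
The Pareto density is decreasing on [x_m, ∞), so the mode is x_m = 29.4.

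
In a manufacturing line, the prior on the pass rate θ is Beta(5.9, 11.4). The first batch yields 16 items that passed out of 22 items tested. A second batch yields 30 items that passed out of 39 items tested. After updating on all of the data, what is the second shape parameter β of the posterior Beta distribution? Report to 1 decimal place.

26.4

The Beta prior is conjugate to a Binomial/Bernoulli likelihood; the update adds successes to α and failures to β.
After batch 1: Beta(5.9+16, 11.4+6) = Beta(21.9, 17.4).
After batch 2: Beta(21.9+30, 17.4+9) = Beta(51.9, 26.4).
Posterior β = 26.4.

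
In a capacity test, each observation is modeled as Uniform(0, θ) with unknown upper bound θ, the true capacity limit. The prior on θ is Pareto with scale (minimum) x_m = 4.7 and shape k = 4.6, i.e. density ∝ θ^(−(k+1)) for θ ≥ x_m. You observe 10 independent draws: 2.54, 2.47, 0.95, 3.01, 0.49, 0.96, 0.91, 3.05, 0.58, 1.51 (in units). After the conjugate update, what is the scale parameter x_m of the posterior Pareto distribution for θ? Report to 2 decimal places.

A Pareto(scale x_m, shape k) prior on the upper bound θ of Uniform(0, θ) is conjugate: posterior is Pareto(max(x_m, max xᵢ), k + n).
Sample maximum = 3.05; prior scale x_m = 4.7 → posterior scale = max = 4.70.
Posterior shape = 4.6 + 10 = 14.6.
Posterior scale x_m = 4.70.

4.70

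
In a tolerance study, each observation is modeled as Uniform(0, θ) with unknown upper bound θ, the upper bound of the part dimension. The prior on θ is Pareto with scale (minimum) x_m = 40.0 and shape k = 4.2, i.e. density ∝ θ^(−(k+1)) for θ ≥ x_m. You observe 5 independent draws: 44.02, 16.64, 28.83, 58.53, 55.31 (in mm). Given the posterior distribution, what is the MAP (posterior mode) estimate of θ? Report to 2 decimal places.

58.53

A Pareto(scale x_m, shape k) prior on the upper bound θ of Uniform(0, θ) is conjugate: posterior is Pareto(max(x_m, max xᵢ), k + n).
Sample maximum = 58.53; prior scale x_m = 40.0 → posterior scale = max = 58.53.
Posterior shape = 4.2 + 5 = 9.2.
The Pareto density is decreasing on [x_m, ∞), so the mode is x_m = 58.53.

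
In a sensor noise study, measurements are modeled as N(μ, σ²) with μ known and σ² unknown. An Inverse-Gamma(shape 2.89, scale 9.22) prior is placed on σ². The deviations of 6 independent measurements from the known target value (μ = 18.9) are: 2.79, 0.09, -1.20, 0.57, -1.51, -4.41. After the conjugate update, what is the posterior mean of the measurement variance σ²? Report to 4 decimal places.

5.0844

With known mean μ and an Inverse-Gamma(α, β) prior on σ², the Normal likelihood is conjugate: posterior is Inv-Gamma(α + n/2, β + Σ(xᵢ−μ)²/2).
Σ(xᵢ−μ)² = (2.79)² + (0.09)² + (-1.20)² + (0.57)² + (-1.51)² + (-4.41)² = 31.2853.
Posterior: Inv-Gamma(2.89 + 6/2, 9.22 + 31.2853/2) = Inv-Gamma(5.89, 24.86265).
E[σ²|data] = β/(α−1) = 24.86265/4.89 = 5.0844.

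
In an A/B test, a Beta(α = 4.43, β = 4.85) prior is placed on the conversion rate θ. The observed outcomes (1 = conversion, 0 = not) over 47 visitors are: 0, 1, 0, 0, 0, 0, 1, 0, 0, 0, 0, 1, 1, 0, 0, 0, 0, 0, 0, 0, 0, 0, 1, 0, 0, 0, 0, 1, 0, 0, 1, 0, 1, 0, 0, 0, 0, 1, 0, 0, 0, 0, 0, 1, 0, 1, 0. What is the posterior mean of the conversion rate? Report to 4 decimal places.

0.2742

The Beta prior is conjugate to a Binomial/Bernoulli likelihood; the update adds successes to α and failures to β.
Posterior: Beta(α+k, β+n−k) = Beta(4.43+11, 4.85+36) = Beta(15.43, 40.85).
Posterior mean = α/(α+β) = 15.43/56.28 = 0.2742.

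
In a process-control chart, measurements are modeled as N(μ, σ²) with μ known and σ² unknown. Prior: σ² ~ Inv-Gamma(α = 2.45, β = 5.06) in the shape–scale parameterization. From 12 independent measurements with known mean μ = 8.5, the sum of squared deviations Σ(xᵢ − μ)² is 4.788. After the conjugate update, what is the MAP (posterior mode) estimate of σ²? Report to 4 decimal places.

With known mean μ and an Inverse-Gamma(α, β) prior on σ², the Normal likelihood is conjugate: posterior is Inv-Gamma(α + n/2, β + Σ(xᵢ−μ)²/2).
Posterior: Inv-Gamma(2.45 + 12/2, 5.06 + 4.788/2) = Inv-Gamma(8.45, 7.4540).
Mode = β/(α+1) = 7.4540/9.45 = 0.7888.

0.7888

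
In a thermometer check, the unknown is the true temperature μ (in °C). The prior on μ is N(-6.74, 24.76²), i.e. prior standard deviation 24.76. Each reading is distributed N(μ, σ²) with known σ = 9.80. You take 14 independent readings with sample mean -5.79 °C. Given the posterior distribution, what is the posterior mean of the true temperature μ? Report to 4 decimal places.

For Normal data with known variance σ², a Normal(μ₀, σ₀²) prior on μ is conjugate. Posterior precision = 1/σ₀² + n/σ²; posterior mean is the precision-weighted average of μ₀ and x̄.
n·x̄ = 14·(-5.79) = -81.06.
σ₀² = 24.76² = 613.0576, σ² = 9.80² = 96.04; σ² + n·σ₀² = 96.04 + 14·613.0576 = 8678.8464.
Posterior mean = (μ₀/σ₀² + n·x̄/σ²)/(1/σ₀² + n/σ²) = (σ²·μ₀ + σ₀²·n·x̄)/(σ² + n·σ₀²) = (96.04·(-6.74) + 613.0576·(-81.06))/8678.8464 = -50341.758656/8678.8464 = -5.8005.

-5.8005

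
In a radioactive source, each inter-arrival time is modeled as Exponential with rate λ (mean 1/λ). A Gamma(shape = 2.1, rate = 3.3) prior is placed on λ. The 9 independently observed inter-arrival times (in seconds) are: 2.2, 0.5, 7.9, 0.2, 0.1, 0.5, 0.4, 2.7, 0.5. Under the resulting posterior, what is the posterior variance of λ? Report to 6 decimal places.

0.033145

With a Gamma(shape α, rate β) prior on the exponential rate λ, the posterior after n observations with total T = Σxᵢ is Gamma(α+n, β+T).
Sum of observations T = 15.0 seconds; n = 9.
Posterior: Gamma(2.1+9, 3.3+15.0) = Gamma(11.1, 18.3).
Var = α/β² = 0.033145.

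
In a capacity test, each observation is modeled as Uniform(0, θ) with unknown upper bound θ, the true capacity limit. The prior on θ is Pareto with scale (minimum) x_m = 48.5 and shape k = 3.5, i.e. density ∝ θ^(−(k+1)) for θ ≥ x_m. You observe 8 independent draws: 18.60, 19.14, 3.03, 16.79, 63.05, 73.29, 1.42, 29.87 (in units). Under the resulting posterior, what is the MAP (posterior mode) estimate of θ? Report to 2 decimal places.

A Pareto(scale x_m, shape k) prior on the upper bound θ of Uniform(0, θ) is conjugate: posterior is Pareto(max(x_m, max xᵢ), k + n).
Sample maximum = 73.29; prior scale x_m = 48.5 → posterior scale = max = 73.29.
Posterior shape = 3.5 + 8 = 11.5.
The Pareto density is decreasing on [x_m, ∞), so the mode is x_m = 73.29.

73.29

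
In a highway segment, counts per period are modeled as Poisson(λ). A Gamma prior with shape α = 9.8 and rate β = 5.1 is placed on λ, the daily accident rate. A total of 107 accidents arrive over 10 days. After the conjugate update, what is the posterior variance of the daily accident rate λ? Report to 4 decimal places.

0.5123

With a Gamma(shape α, rate β) prior, the Poisson likelihood is conjugate: the posterior is Gamma(α + ΣXᵢ, β + n).
Posterior: Gamma(α+S, β+n) = Gamma(9.8+107, 5.1+10) = Gamma(116.8, 15.1).
Var = α/β² = 116.8/15.1² = 0.5123.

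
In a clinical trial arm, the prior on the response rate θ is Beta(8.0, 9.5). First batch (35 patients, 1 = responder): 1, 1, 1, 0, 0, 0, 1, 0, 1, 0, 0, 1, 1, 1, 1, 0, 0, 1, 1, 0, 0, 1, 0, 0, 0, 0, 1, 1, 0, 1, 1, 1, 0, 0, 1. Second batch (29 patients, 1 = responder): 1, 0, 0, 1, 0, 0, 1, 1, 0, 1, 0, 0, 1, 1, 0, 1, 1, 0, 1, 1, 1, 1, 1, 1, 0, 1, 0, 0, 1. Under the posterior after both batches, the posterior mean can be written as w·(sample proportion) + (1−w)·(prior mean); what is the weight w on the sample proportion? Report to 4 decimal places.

The Beta prior is conjugate to a Binomial/Bernoulli likelihood; the update adds successes to α and failures to β.
Total number of patients: n = 35 + 29 = 64.
Posterior mean = (α₀+k)/(α₀+β₀+n) = [n/(α₀+β₀+n)]·(k/n) + [(α₀+β₀)/(α₀+β₀+n)]·α₀/(α₀+β₀), so only n and the prior enter the weight.
The weight on the data is w = n/(α₀+β₀+n) = 64/(8.0+9.5+64) = 64/81.5 = 0.7853.

0.7853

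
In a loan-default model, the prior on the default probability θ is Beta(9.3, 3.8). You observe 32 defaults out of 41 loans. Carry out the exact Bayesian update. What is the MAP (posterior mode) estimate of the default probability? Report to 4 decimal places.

The Beta prior is conjugate to a Binomial/Bernoulli likelihood; the update adds successes to α and failures to β.
Posterior: Beta(α+k, β+n−k) = Beta(9.3+32, 3.8+9) = Beta(41.3, 12.8).
Mode of Beta(a,b) for a,b>1 is (a−1)/(a+b−2) = 40.3/52.1 = 0.7735.

0.7735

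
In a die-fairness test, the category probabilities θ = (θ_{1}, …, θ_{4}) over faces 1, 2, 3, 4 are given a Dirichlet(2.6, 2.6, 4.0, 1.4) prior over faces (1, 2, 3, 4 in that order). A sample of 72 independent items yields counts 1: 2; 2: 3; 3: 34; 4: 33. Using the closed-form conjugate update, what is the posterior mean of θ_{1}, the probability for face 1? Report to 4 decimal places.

0.0557

The Dirichlet prior is conjugate to the Multinomial likelihood: each posterior αⱼ = prior αⱼ + observed count nⱼ.
Posterior concentration: (4.6, 5.6, 38.0, 34.4), total = 82.6.
E[θ_{1}|data] = α_{1}/Σα = 4.6/82.6 = 0.0557.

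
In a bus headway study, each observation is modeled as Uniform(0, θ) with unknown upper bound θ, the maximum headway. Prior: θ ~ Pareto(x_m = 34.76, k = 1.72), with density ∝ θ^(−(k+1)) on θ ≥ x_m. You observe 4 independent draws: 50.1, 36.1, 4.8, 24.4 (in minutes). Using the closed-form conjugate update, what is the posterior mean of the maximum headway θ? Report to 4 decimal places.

A Pareto(scale x_m, shape k) prior on the upper bound θ of Uniform(0, θ) is conjugate: posterior is Pareto(max(x_m, max xᵢ), k + n).
Sample maximum = 50.1; prior scale x_m = 34.76 → posterior scale = max = 50.10.
Posterior shape = 1.72 + 4 = 5.72.
E[θ|data] = k·x_m/(k−1) = 5.72·50.10/4.72 = 60.7144.

60.7144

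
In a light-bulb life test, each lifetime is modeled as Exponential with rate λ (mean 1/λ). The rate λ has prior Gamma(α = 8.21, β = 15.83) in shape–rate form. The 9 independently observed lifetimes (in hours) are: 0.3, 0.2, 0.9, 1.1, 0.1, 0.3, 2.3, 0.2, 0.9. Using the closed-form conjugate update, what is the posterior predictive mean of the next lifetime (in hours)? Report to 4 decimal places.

With a Gamma(shape α, rate β) prior on the exponential rate λ, the posterior after n observations with total T = Σxᵢ is Gamma(α+n, β+T).
Sum of observations T = 6.3 hours; n = 9.
Posterior: Gamma(8.21+9, 15.83+6.3) = Gamma(17.21, 22.13).
The predictive distribution for the next observation is Lomax; its mean is β/(α−1) = 22.13/16.21 = 1.3652.

1.3652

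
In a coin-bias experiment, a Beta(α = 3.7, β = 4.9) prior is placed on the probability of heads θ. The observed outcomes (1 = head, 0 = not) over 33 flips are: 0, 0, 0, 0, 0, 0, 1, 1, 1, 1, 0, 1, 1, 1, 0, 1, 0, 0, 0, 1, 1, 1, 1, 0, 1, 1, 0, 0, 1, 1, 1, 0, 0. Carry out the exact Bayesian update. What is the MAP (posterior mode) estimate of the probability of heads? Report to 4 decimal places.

0.4975

The Beta prior is conjugate to a Binomial/Bernoulli likelihood; the update adds successes to α and failures to β.
Posterior: Beta(α+k, β+n−k) = Beta(3.7+17, 4.9+16) = Beta(20.7, 20.9).
Mode of Beta(a,b) for a,b>1 is (a−1)/(a+b−2) = 19.7/39.6 = 0.4975.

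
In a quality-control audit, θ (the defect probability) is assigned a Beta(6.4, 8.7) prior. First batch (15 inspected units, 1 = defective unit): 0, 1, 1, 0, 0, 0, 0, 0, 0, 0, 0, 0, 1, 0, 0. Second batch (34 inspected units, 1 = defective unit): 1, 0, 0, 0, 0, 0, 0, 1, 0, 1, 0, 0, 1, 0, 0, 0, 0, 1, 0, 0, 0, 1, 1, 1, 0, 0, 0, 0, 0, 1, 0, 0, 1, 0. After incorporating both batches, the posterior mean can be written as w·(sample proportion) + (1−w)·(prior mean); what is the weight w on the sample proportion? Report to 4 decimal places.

0.7644

The Beta prior is conjugate to a Binomial/Bernoulli likelihood; the update adds successes to α and failures to β.
Total number of inspected units: n = 15 + 34 = 49.
Posterior mean = (α₀+k)/(α₀+β₀+n) = [n/(α₀+β₀+n)]·(k/n) + [(α₀+β₀)/(α₀+β₀+n)]·α₀/(α₀+β₀), so only n and the prior enter the weight.
The weight on the data is w = n/(α₀+β₀+n) = 49/(6.4+8.7+49) = 49/64.1 = 0.7644.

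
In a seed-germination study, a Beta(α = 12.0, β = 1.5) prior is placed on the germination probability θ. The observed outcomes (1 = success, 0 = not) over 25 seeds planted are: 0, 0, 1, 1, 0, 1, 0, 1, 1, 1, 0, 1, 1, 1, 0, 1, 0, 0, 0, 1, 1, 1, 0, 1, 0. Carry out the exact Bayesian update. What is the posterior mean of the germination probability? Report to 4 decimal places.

The Beta prior is conjugate to a Binomial/Bernoulli likelihood; the update adds successes to α and failures to β.
Posterior: Beta(α+k, β+n−k) = Beta(12.0+14, 1.5+11) = Beta(26.0, 12.5).
Posterior mean = α/(α+β) = 26.0/38.5 = 0.6753.

0.6753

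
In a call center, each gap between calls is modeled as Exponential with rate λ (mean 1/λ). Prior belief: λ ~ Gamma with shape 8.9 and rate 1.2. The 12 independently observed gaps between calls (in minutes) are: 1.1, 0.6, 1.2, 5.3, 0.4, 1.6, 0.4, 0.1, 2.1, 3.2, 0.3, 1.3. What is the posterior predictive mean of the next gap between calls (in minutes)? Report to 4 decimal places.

0.9447

With a Gamma(shape α, rate β) prior on the exponential rate λ, the posterior after n observations with total T = Σxᵢ is Gamma(α+n, β+T).
Sum of observations T = 17.6 minutes; n = 12.
Posterior: Gamma(8.9+12, 1.2+17.6) = Gamma(20.9, 18.8).
The predictive distribution for the next observation is Lomax; its mean is β/(α−1) = 18.8/19.9 = 0.9447.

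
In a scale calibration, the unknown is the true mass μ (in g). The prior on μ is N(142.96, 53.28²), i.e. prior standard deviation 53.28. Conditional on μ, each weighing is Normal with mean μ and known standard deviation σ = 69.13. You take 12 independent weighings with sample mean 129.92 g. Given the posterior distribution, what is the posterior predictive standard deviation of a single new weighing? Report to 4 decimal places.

71.6115

For Normal data with known variance σ², a Normal(μ₀, σ₀²) prior on μ is conjugate. Posterior precision = 1/σ₀² + n/σ²; posterior mean is the precision-weighted average of μ₀ and x̄.
σ₀² = 53.28² = 2838.7584, σ² = 69.13² = 4778.9569; σ² + n·σ₀² = 4778.9569 + 12·2838.7584 = 38844.0577.
Posterior precision = 1/σ₀² + n/σ² = 1/2838.7584 + 12/4778.9569 = (σ² + n·σ₀²)/(σ₀²σ²) = 38844.0577/(2838.7584·4778.9569); posterior variance σₙ² = σ₀²σ²/(σ² + n·σ₀²) = 2838.7584·4778.9569/38844.0577 = 349.250435.
Predictive variance for one new observation = σₙ² + σ² = 2838.7584·4778.9569/38844.0577 + 4778.9569 = σ²·(σ₀² + 38844.0577)/38844.0577 = 4778.9569·41682.8161/38844.0577 = 5128.207335; SD = √(4778.9569·41682.8161/38844.0577) = 71.6115.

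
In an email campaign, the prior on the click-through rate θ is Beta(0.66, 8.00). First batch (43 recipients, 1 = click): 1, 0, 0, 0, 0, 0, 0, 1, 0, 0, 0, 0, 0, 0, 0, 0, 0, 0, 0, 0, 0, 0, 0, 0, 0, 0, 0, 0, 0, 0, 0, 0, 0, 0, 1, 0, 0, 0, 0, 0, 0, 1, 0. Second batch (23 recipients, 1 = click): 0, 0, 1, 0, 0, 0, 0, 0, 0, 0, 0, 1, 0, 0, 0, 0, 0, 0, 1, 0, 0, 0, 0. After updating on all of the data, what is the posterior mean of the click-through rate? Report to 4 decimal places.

0.1026

The Beta prior is conjugate to a Binomial/Bernoulli likelihood; the update adds successes to α and failures to β.
After batch 1: Beta(0.66+4, 8.00+39) = Beta(4.66, 47.00).
After batch 2: Beta(4.66+3, 47.00+20) = Beta(7.66, 67.00).
Posterior mean = α/(α+β) = 7.66/74.66 = 0.1026.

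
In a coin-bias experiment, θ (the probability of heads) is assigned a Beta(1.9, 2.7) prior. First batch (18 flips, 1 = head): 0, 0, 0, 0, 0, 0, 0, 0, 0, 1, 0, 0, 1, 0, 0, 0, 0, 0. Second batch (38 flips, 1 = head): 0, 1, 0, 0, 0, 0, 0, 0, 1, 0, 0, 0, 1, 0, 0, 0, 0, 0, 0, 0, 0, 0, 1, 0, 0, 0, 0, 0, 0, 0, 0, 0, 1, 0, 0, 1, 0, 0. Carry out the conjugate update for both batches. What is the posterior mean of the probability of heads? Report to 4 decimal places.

0.1634

The Beta prior is conjugate to a Binomial/Bernoulli likelihood; the update adds successes to α and failures to β.
After batch 1: Beta(1.9+2, 2.7+16) = Beta(3.9, 18.7).
After batch 2: Beta(3.9+6, 18.7+32) = Beta(9.9, 50.7).
Posterior mean = α/(α+β) = 9.9/60.6 = 0.1634.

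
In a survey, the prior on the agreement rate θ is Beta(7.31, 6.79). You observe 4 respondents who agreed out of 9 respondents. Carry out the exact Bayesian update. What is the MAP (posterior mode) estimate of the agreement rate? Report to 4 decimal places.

0.4886

The Beta prior is conjugate to a Binomial/Bernoulli likelihood; the update adds successes to α and failures to β.
Posterior: Beta(α+k, β+n−k) = Beta(7.31+4, 6.79+5) = Beta(11.31, 11.79).
Mode of Beta(a,b) for a,b>1 is (a−1)/(a+b−2) = 10.31/21.10 = 0.4886.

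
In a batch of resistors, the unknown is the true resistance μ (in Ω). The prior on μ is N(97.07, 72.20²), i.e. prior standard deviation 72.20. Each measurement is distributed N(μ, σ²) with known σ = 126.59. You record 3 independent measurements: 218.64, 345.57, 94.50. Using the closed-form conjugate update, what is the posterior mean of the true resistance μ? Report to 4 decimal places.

For Normal data with known variance σ², a Normal(μ₀, σ₀²) prior on μ is conjugate. Posterior precision = 1/σ₀² + n/σ²; posterior mean is the precision-weighted average of μ₀ and x̄.
Σxᵢ = 218.64 + 345.57 + 94.50 = 658.71, so n·x̄ = 658.71.
σ₀² = 72.20² = 5212.84, σ² = 126.59² = 16025.0281; σ² + n·σ₀² = 16025.0281 + 3·5212.84 = 31663.5481.
Posterior mean = (μ₀/σ₀² + n·x̄/σ²)/(1/σ₀² + n/σ²) = (σ²·μ₀ + σ₀²·n·x̄)/(σ² + n·σ₀²) = (16025.0281·97.07 + 5212.84·658.71)/31663.5481 = 4989299.314067/31663.5481 = 157.5723.

157.5723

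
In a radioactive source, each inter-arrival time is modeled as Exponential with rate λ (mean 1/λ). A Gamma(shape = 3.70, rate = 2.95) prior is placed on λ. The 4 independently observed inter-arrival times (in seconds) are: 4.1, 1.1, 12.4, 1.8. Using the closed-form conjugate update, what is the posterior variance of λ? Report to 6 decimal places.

0.015415

With a Gamma(shape α, rate β) prior on the exponential rate λ, the posterior after n observations with total T = Σxᵢ is Gamma(α+n, β+T).
Sum of observations T = 19.4 seconds; n = 4.
Posterior: Gamma(3.70+4, 2.95+19.4) = Gamma(7.70, 22.35).
Var = α/β² = 0.015415.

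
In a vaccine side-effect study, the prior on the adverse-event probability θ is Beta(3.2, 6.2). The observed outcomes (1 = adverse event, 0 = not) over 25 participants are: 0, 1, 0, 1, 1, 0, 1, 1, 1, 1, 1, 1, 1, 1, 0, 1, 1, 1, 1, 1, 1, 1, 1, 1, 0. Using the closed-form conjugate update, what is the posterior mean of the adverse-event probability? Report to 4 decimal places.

0.6744

The Beta prior is conjugate to a Binomial/Bernoulli likelihood; the update adds successes to α and failures to β.
Posterior: Beta(α+k, β+n−k) = Beta(3.2+20, 6.2+5) = Beta(23.2, 11.2).
Posterior mean = α/(α+β) = 23.2/34.4 = 0.6744.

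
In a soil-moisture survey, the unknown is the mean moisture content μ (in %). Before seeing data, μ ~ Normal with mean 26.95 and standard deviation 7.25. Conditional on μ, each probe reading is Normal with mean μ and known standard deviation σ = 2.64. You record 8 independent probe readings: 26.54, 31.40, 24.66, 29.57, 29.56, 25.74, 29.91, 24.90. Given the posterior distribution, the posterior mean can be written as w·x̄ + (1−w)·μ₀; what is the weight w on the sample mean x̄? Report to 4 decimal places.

For Normal data with known variance σ², a Normal(μ₀, σ₀²) prior on μ is conjugate. Posterior precision = 1/σ₀² + n/σ²; posterior mean is the precision-weighted average of μ₀ and x̄.
σ₀² = 7.25² = 52.5625, σ² = 2.64² = 6.9696. Prior precision 1/σ₀² = 1/52.5625; data precision n/σ² = 8/6.9696.
w = (n/σ²)/(1/σ₀² + n/σ²) = n·σ₀²/(σ² + n·σ₀²) = 8·52.5625/(6.9696 + 8·52.5625) = 420.5/427.4696 = 0.9837.

0.9837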